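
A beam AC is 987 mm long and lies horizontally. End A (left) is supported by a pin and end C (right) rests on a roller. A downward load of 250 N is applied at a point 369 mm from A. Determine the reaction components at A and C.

A_x = 0, A_y = 156.5 N, C_y = 93.47 N

ΣM about A: C_y·987 − 250·369 = 0 → C_y = 92250/987 = 93.465 ≈ 93.47 N.
ΣF_y = 0: A_y + 93.465 − 250 = 0 → A_y = 156.5 N.
ΣF_x = 0: no horizontal applied forces, so A_x = 0.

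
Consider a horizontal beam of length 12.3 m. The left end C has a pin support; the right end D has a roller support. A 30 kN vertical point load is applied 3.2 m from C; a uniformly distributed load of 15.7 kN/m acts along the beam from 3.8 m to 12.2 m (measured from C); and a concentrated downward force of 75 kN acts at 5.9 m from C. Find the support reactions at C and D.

Resultant of the distributed load: 15.7 × 8.4 = 131.88 kN at 8 m from C.
Taking moments about C: D_y·12.3 − 30·3.2 − (15.7·8.4)·8 − 75·5.9 = 0 → D_y = 1593.54/12.3 = 129.556 ≈ 129.6 kN.
ΣF_y = 0: C_y + 129.556 − 30 − 15.7·8.4 − 75 = 0 → C_y = 107.3 kN.
ΣF_x = 0: no horizontal applied forces, so C_x = 0.

C_x = 0, C_y = 107.3 kN, D_y = 129.6 kN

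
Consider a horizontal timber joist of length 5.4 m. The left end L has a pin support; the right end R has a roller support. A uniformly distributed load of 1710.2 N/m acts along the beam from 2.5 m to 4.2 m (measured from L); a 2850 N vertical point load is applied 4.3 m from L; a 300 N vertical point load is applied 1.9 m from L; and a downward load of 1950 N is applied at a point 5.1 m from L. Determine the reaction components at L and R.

Resultant of the distributed load: 1710.2 × 1.7 = 2907.34 N at 3.35 m from L.
ΣM about L: R_y·5.4 − (1710.2·1.7)·3.35 − 2850·4.3 − 300·1.9 − 1950·5.1 = 0 → R_y = 32509.589/5.4 = 6020.29 ≈ 6020 N.
ΣF_y = 0: L_y + 6020.29 − 1710.2·1.7 − 2850 − 300 − 1950 = 0 → L_y = 1987 N.
ΣF_x = 0: no horizontal applied forces, so L_x = 0.

L_x = 0, L_y = 1987 N, R_y = 6020 N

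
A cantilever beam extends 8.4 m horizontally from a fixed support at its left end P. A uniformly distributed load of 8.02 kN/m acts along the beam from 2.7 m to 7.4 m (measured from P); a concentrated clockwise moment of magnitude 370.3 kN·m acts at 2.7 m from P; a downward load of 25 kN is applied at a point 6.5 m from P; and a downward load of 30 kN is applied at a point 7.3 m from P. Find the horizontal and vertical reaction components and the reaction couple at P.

P_x = 0, P_y = 92.69 kN, M_P = 942.2 kN·m

Resultant of the distributed load: 8.02 × 4.7 = 37.694 kN at 5.05 m from P.
ΣF_x = 0: P_x = 0.
ΣF_y = 0: P_y − 8.02·4.7 − 25 − 30 = 0 → P_y = 92.69 kN.
ΣM about P: M_P − (8.02·4.7)·5.05 − 370.3 − 25·6.5 − 30·7.3 = 0 → M_P = 942.2 kN·m.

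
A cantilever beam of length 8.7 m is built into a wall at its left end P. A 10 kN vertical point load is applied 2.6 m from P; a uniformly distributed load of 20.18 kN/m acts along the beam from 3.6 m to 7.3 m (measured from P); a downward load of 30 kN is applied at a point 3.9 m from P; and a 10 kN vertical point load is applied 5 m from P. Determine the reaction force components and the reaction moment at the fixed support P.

Resultant of the distributed load: 20.18 × 3.7 = 74.666 kN at 5.45 m from P.
ΣF_x = 0: P_x = 0.
ΣF_y = 0: P_y − 10 − 20.18·3.7 − 30 − 10 = 0 → P_y = 124.7 kN.
ΣM about P: M_P − 10·2.6 − (20.18·3.7)·5.45 − 30·3.9 − 10·5 = 0 → M_P = 599.9 kN·m.

P_x = 0, P_y = 124.7 kN, M_P = 599.9 kN·m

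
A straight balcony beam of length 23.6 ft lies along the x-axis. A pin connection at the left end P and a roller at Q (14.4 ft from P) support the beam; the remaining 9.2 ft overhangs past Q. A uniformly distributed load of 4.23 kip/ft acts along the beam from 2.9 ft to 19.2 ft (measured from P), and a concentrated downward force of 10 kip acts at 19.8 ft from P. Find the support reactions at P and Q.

P_x = 0, P_y = 12.29 kip, Q_y = 66.66 kip

Resultant of the distributed load: 4.23 × 16.3 = 68.949 kip at 11.05 ft from P.
Moments about P: Q_y·14.4 − (4.23·16.3)·11.05 − 10·19.8 = 0 → Q_y = 959.88645/14.4 = 66.6588 ≈ 66.66 kip.
ΣF_y = 0: P_y + 66.6588 − 4.23·16.3 − 10 = 0 → P_y = 12.29 kip.
ΣF_x = 0: no horizontal applied forces, so P_x = 0.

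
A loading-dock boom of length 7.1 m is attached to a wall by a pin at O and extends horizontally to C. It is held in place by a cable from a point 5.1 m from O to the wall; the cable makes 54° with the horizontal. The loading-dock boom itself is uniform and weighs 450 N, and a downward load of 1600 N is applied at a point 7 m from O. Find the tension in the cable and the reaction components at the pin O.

ΣM about O: T·sin54°·5.1 − 450·3.55 − 1600·7 = 0 → T = 12797.5/(5.1·0.809017) = 3101.68 ≈ 3102 N.
ΣF_x = 0: O_x − T·cos54° = 0 → O_x = 3101.68 × 0.587785 = 1823 N.
ΣF_y = 0: O_y + T·sin54° − 450 − 1600 = 0 → O_y = 2050 − 3101.68 × 0.809017 = -459.3 N.

T = 3102 N, O_x = 1823 N, O_y = -459.3 N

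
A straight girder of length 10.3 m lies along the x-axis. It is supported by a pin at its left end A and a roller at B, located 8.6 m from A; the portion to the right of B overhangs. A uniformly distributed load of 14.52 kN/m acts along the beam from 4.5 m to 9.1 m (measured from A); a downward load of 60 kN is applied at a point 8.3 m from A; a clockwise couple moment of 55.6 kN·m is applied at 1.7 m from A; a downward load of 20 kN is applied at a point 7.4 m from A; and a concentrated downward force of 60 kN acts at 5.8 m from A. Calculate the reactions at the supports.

A_x = 0, A_y = 31.93 kN, B_y = 174.9 kN

Resultant of the distributed load: 14.52 × 4.6 = 66.792 kN at 6.8 m from A.
Taking moments about A: B_y·8.6 − (14.52·4.6)·6.8 − 60·8.3 − 55.6 − 20·7.4 − 60·5.8 = 0 → B_y = 1503.7856/8.6 = 174.859 ≈ 174.9 kN.
ΣF_y = 0: A_y + 174.859 − 14.52·4.6 − 60 − 20 − 60 = 0 → A_y = 31.93 kN.
ΣF_x = 0: no horizontal applied forces, so A_x = 0.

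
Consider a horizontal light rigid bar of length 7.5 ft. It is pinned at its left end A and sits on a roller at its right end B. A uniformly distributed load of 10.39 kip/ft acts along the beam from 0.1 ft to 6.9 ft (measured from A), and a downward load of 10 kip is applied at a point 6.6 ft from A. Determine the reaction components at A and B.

Resultant of the distributed load: 10.39 × 6.8 = 70.652 kip at 3.5 ft from A.
Taking moments about A: B_y·7.5 − (10.39·6.8)·3.5 − 10·6.6 = 0 → B_y = 313.282/7.5 = 41.7709 ≈ 41.77 kip.
ΣF_y = 0: A_y + 41.7709 − 10.39·6.8 − 10 = 0 → A_y = 38.88 kip.
ΣF_x = 0: no horizontal applied forces, so A_x = 0.

A_x = 0, A_y = 38.88 kip, B_y = 41.77 kip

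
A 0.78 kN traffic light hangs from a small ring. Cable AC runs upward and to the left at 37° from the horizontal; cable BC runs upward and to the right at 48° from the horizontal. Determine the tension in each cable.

T_AC = 0.5239 kN, T_BC = 0.6253 kN

ΣF_x = 0: −T_AC·cos37° + T_BC·cos48° = 0 → T_BC = 1.19354·T_AC.
ΣF_y = 0: T_AC·sin37° + T_BC·sin48° = 0.78.
Substitute: T_AC·(0.601815 + 1.19354·0.743145) = 0.78 → T_AC = 0.523916 ≈ 0.5239 kN.
Then T_BC = 1.19354 × 0.523916 = 0.6253 kN.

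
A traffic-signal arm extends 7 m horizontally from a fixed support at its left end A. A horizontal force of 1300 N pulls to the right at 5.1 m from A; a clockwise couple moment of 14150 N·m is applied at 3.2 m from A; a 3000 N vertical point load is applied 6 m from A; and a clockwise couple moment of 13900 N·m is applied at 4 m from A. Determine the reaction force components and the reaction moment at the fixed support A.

ΣF_x = 0: A_x + 1300 = 0 → A_x = -1300 N.
ΣF_y = 0: A_y − 3000 = 0 → A_y = 3000 N.
ΣM about A: M_A − 14150 − 3000·6 − 13900 = 0 → M_A = 46050 N·m.

A_x = -1300 N, A_y = 3000 N, M_A = 46050 N·m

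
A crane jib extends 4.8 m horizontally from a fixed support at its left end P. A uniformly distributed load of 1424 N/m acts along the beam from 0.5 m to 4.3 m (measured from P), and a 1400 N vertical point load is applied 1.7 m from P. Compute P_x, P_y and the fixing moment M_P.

Resultant of the distributed load: 1424 × 3.8 = 5411.2 N at 2.4 m from P.
ΣF_x = 0: P_x = 0.
ΣF_y = 0: P_y − 1424·3.8 − 1400 = 0 → P_y = 6811 N.
ΣM about P: M_P − (1424·3.8)·2.4 − 1400·1.7 = 0 → M_P = 15370 N·m.

P_x = 0, P_y = 6811 N, M_P = 15370 N·m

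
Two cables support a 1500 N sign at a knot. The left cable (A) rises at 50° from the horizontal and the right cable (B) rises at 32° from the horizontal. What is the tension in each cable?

T_A = 1285 N, T_B = 973.7 N

ΣF_x = 0: −T_A·cos50° + T_B·cos32° = 0 → T_B = 0.757961·T_A.
ΣF_y = 0: T_A·sin50° + T_B·sin32° = 1500.
Substitute: T_A·(0.766044 + 0.757961·0.529919) = 1500 → T_A = 1284.57 ≈ 1285 N.
Then T_B = 0.757961 × 1284.57 = 973.7 N.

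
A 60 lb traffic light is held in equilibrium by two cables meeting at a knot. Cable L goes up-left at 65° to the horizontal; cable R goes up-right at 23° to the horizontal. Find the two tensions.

T_L = 55.26 lb, T_R = 25.37 lb

ΣF_x = 0: −T_L·cos65° + T_R·cos23° = 0 → T_R = 0.459116·T_L.
ΣF_y = 0: T_L·sin65° + T_R·sin23° = 60.
Substitute: T_L·(0.906308 + 0.459116·0.390731) = 60 → T_L = 55.2639 ≈ 55.26 lb.
Then T_R = 0.459116 × 55.2639 = 25.37 lb.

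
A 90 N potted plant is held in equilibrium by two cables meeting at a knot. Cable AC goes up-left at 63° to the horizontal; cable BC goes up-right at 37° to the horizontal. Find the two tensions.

T_AC = 72.99 N, T_BC = 41.49 N

ΣF_x = 0: −T_AC·cos63° + T_BC·cos37° = 0 → T_BC = 0.568458·T_AC.
ΣF_y = 0: T_AC·sin63° + T_BC·sin37° = 90.
Substitute: T_AC·(0.891007 + 0.568458·0.601815) = 90 → T_AC = 72.986 ≈ 72.99 N.
Then T_BC = 0.568458 × 72.986 = 41.49 N.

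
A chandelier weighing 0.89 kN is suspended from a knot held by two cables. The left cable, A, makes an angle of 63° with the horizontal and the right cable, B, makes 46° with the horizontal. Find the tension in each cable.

T_A = 0.6539 kN, T_B = 0.4273 kN

ΣF_x = 0: −T_A·cos63° + T_B·cos46° = 0 → T_B = 0.653545·T_A.
ΣF_y = 0: T_A·sin63° + T_B·sin46° = 0.89.
Substitute: T_A·(0.891007 + 0.653545·0.71934) = 0.89 → T_A = 0.653869 ≈ 0.6539 kN.
Then T_B = 0.653545 × 0.653869 = 0.4273 kN.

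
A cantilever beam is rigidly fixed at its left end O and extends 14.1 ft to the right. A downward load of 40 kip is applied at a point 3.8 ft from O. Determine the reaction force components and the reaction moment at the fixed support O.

ΣF_x = 0: O_x = 0.
ΣF_y = 0: O_y − 40 = 0 → O_y = 40.00 kip.
ΣM about O: M_O − 40·3.8 = 0 → M_O = 152.0 kip·ft.

O_x = 0, O_y = 40.00 kip, M_O = 152.0 kip·ft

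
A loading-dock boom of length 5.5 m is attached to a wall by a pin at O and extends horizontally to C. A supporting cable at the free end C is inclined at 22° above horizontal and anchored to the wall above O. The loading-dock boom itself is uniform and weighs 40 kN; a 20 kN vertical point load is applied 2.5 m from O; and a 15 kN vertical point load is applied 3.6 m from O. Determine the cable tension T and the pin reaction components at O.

ΣM about O: T·sin22°·5.5 − 40·2.75 − 20·2.5 − 15·3.6 = 0 → T = 214/(5.5·0.374607) = 103.866 ≈ 103.9 kN.
ΣF_x = 0: O_x − T·cos22° = 0 → O_x = 103.866 × 0.927184 = 96.30 kN.
ΣF_y = 0: O_y + T·sin22° − 40 − 20 − 15 = 0 → O_y = 75 − 103.866 × 0.374607 = 36.09 kN.

T = 103.9 kN, O_x = 96.30 kN, O_y = 36.09 kN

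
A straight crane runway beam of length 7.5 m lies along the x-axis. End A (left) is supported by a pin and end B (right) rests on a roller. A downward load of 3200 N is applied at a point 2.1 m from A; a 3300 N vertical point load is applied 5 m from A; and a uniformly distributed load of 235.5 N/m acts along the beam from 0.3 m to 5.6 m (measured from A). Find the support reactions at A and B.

Resultant of the distributed load: 235.5 × 5.3 = 1248.15 N at 2.95 m from A.
Moments about A: B_y·7.5 − 3200·2.1 − 3300·5 − (235.5·5.3)·2.95 = 0 → B_y = 26902.0425/7.5 = 3586.94 ≈ 3587 N.
ΣF_y = 0: A_y + 3586.94 − 3200 − 3300 − 235.5·5.3 = 0 → A_y = 4161 N.
ΣF_x = 0: no horizontal applied forces, so A_x = 0.

A_x = 0, A_y = 4161 N, B_y = 3587 N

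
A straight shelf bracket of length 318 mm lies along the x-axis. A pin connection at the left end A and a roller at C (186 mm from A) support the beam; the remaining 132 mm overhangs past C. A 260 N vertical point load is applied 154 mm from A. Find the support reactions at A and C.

Taking moments about A: C_y·186 − 260·154 = 0 → C_y = 40040/186 = 215.269 ≈ 215.3 N.
ΣF_y = 0: A_y + 215.269 − 260 = 0 → A_y = 44.73 N.
ΣF_x = 0: no horizontal applied forces, so A_x = 0.

A_x = 0, A_y = 44.73 N, C_y = 215.3 N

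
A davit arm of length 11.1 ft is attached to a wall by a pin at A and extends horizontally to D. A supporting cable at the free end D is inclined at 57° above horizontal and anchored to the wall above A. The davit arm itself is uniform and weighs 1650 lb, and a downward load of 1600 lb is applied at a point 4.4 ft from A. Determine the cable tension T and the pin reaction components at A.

ΣM about A: T·sin57°·11.1 − 1650·5.55 − 1600·4.4 = 0 → T = 16197.5/(11.1·0.838671) = 1739.94 ≈ 1740 lb.
ΣF_x = 0: A_x − T·cos57° = 0 → A_x = 1739.94 × 0.544639 = 947.6 lb.
ΣF_y = 0: A_y + T·sin57° − 1650 − 1600 = 0 → A_y = 3250 − 1739.94 × 0.838671 = 1791 lb.

T = 1740 lb, A_x = 947.6 lb, A_y = 1791 lb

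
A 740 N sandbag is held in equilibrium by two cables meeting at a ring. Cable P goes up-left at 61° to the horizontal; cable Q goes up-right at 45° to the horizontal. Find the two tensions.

ΣF_x = 0: −T_P·cos61° + T_Q·cos45° = 0 → T_Q = 0.685624·T_P.
ΣF_y = 0: T_P·sin61° + T_Q·sin45° = 740.
Substitute: T_P·(0.87462 + 0.685624·0.707107) = 740 → T_P = 544.346 ≈ 544.3 N.
Then T_Q = 0.685624 × 544.346 = 373.2 N.

T_P = 544.3 N, T_Q = 373.2 N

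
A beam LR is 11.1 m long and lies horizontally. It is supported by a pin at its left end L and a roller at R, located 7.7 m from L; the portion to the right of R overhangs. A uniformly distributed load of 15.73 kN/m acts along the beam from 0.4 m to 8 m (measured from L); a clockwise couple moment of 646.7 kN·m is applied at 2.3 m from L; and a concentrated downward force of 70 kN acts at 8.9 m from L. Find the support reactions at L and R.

L_x = 0, L_y = -40.56 kN, R_y = 230.1 kN

Resultant of the distributed load: 15.73 × 7.6 = 119.548 kN at 4.2 m from L.
Taking moments about L: R_y·7.7 − (15.73·7.6)·4.2 − 646.7 − 70·8.9 = 0 → R_y = 1771.8016/7.7 = 230.104 ≈ 230.1 kN.
ΣF_y = 0: L_y + 230.104 − 15.73·7.6 − 70 = 0 → L_y = -40.56 kN.
ΣF_x = 0: no horizontal applied forces, so L_x = 0.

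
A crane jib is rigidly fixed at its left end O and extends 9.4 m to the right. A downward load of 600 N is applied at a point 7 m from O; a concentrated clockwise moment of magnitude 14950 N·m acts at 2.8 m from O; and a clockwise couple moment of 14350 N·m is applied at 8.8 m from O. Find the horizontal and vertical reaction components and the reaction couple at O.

O_x = 0, O_y = 600.0 N, M_O = 33500 N·m

ΣF_x = 0: O_x = 0.
ΣF_y = 0: O_y − 600 = 0 → O_y = 600.0 N.
ΣM about O: M_O − 600·7 − 14950 − 14350 = 0 → M_O = 33500 N·m.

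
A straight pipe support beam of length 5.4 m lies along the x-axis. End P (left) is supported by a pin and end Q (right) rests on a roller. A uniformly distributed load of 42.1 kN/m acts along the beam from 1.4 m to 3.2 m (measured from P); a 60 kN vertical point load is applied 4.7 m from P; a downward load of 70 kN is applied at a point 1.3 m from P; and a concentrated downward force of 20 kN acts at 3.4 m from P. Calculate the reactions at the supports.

P_x = 0, P_y = 111.8 kN, Q_y = 113.9 kN

Resultant of the distributed load: 42.1 × 1.8 = 75.78 kN at 2.3 m from P.
ΣM about P: Q_y·5.4 − (42.1·1.8)·2.3 − 60·4.7 − 70·1.3 − 20·3.4 = 0 → Q_y = 615.294/5.4 = 113.943 ≈ 113.9 kN.
ΣF_y = 0: P_y + 113.943 − 42.1·1.8 − 60 − 70 − 20 = 0 → P_y = 111.8 kN.
ΣF_x = 0: no horizontal applied forces, so P_x = 0.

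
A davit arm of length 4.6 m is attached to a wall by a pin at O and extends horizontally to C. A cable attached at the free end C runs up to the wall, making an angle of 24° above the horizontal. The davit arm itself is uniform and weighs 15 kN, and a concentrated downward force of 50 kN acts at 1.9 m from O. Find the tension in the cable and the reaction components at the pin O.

ΣM about O: T·sin24°·4.6 − 15·2.3 − 50·1.9 = 0 → T = 129.5/(4.6·0.406737) = 69.2147 ≈ 69.21 kN.
ΣF_x = 0: O_x − T·cos24° = 0 → O_x = 69.2147 × 0.913545 = 63.23 kN.
ΣF_y = 0: O_y + T·sin24° − 15 − 50 = 0 → O_y = 65 − 69.2147 × 0.406737 = 36.85 kN.

T = 69.21 kN, O_x = 63.23 kN, O_y = 36.85 kN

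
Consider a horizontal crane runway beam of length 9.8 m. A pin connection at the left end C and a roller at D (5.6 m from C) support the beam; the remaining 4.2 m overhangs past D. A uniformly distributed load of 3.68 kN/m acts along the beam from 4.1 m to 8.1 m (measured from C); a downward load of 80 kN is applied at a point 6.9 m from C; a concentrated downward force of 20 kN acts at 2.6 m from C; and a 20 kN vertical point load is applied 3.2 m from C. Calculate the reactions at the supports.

Resultant of the distributed load: 3.68 × 4 = 14.72 kN at 6.1 m from C.
Taking moments about C: D_y·5.6 − (3.68·4)·6.1 − 80·6.9 − 20·2.6 − 20·3.2 = 0 → D_y = 757.792/5.6 = 135.32 ≈ 135.3 kN.
ΣF_y = 0: C_y + 135.32 − 3.68·4 − 80 − 20 − 20 = 0 → C_y = -0.6000 kN.
ΣF_x = 0: no horizontal applied forces, so C_x = 0.

C_x = 0, C_y = -0.6000 kN, D_y = 135.3 kN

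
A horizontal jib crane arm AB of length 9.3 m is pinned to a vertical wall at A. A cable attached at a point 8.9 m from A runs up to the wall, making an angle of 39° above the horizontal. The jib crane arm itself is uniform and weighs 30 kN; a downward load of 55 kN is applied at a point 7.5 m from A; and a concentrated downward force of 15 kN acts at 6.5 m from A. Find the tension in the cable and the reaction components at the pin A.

T = 116.0 kN, A_x = 90.12 kN, A_y = 27.02 kN

ΣM about A: T·sin39°·8.9 − 30·4.65 − 55·7.5 − 15·6.5 = 0 → T = 649.5/(8.9·0.62932) = 115.963 ≈ 116.0 kN.
ΣF_x = 0: A_x − T·cos39° = 0 → A_x = 115.963 × 0.777146 = 90.12 kN.
ΣF_y = 0: A_y + T·sin39° − 30 − 55 − 15 = 0 → A_y = 100 − 115.963 × 0.62932 = 27.02 kN.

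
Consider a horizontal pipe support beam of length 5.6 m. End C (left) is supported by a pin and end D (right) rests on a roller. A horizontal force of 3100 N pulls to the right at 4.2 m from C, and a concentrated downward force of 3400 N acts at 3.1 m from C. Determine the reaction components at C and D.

Moments about C: D_y·5.6 − 3400·3.1 = 0 → D_y = 10540/5.6 = 1882.14 ≈ 1882 N.
ΣF_y = 0: C_y + 1882.14 − 3400 = 0 → C_y = 1518 N.
ΣF_x = 0: C_x + 3100 = 0 → C_x = -3100 N.

C_x = -3100 N, C_y = 1518 N, D_y = 1882 N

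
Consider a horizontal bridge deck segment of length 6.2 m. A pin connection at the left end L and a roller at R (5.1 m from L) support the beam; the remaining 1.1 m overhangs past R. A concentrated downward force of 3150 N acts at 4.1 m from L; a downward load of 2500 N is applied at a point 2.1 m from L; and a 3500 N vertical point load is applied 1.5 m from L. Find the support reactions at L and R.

Taking moments about L: R_y·5.1 − 3150·4.1 − 2500·2.1 − 3500·1.5 = 0 → R_y = 23415/5.1 = 4591.18 ≈ 4591 N.
ΣF_y = 0: L_y + 4591.18 − 3150 − 2500 − 3500 = 0 → L_y = 4559 N.
ΣF_x = 0: no horizontal applied forces, so L_x = 0.

L_x = 0, L_y = 4559 N, R_y = 4591 N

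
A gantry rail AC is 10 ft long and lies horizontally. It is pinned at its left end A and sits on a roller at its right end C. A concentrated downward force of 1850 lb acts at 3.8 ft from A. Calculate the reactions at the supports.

ΣM about A: C_y·10 − 1850·3.8 = 0 → C_y = 7030/10 = 703.0 lb.
ΣF_y = 0: A_y + 703 − 1850 = 0 → A_y = 1147 lb.
ΣF_x = 0: no horizontal applied forces, so A_x = 0.

A_x = 0, A_y = 1147 lb, C_y = 703.0 lb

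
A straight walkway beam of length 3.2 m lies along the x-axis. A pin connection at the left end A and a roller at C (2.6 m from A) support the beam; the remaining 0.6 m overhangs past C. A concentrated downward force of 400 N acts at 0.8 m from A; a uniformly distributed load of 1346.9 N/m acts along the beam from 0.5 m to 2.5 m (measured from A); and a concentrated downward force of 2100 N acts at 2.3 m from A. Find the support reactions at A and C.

Resultant of the distributed load: 1346.9 × 2 = 2693.8 N at 1.5 m from A.
Moments about A: C_y·2.6 − 400·0.8 − (1346.9·2)·1.5 − 2100·2.3 = 0 → C_y = 9190.7/2.6 = 3534.88 ≈ 3535 N.
ΣF_y = 0: A_y + 3534.88 − 400 − 1346.9·2 − 2100 = 0 → A_y = 1659 N.
ΣF_x = 0: no horizontal applied forces, so A_x = 0.

A_x = 0, A_y = 1659 N, C_y = 3535 N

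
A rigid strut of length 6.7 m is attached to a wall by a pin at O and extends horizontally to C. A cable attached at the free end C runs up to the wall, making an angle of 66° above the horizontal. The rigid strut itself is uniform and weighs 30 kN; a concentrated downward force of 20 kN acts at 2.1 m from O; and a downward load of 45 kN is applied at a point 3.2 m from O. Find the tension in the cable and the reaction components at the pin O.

ΣM about O: T·sin66°·6.7 − 30·3.35 − 20·2.1 − 45·3.2 = 0 → T = 286.5/(6.7·0.913545) = 46.808 ≈ 46.81 kN.
ΣF_x = 0: O_x − T·cos66° = 0 → O_x = 46.808 × 0.406737 = 19.04 kN.
ΣF_y = 0: O_y + T·sin66° − 30 − 20 − 45 = 0 → O_y = 95 − 46.808 × 0.913545 = 52.24 kN.

T = 46.81 kN, O_x = 19.04 kN, O_y = 52.24 kN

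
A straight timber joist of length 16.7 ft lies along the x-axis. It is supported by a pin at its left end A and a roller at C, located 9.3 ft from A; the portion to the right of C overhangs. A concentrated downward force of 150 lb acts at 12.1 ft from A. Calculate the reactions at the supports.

A_x = 0, A_y = -45.16 lb, C_y = 195.2 lb

Moments about A: C_y·9.3 − 150·12.1 = 0 → C_y = 1815/9.3 = 195.161 ≈ 195.2 lb.
ΣF_y = 0: A_y + 195.161 − 150 = 0 → A_y = -45.16 lb.
ΣF_x = 0: no horizontal applied forces, so A_x = 0.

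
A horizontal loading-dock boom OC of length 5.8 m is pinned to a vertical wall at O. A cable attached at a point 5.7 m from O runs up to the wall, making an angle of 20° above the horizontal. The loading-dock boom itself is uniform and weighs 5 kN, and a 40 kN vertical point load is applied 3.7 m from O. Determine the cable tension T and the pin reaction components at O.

T = 83.35 kN, O_x = 78.33 kN, O_y = 16.49 kN

ΣM about O: T·sin20°·5.7 − 5·2.9 − 40·3.7 = 0 → T = 162.5/(5.7·0.34202) = 83.3541 ≈ 83.35 kN.
ΣF_x = 0: O_x − T·cos20° = 0 → O_x = 83.3541 × 0.939693 = 78.33 kN.
ΣF_y = 0: O_y + T·sin20° − 5 − 40 = 0 → O_y = 45 − 83.3541 × 0.34202 = 16.49 kN.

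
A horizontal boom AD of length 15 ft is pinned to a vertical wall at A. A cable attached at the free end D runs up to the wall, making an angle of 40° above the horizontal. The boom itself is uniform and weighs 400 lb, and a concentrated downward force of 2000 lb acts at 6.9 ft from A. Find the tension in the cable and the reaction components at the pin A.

T = 1742 lb, A_x = 1335 lb, A_y = 1280 lb

ΣM about A: T·sin40°·15 − 400·7.5 − 2000·6.9 = 0 → T = 16800/(15·0.642788) = 1742.41 ≈ 1742 lb.
ΣF_x = 0: A_x − T·cos40° = 0 → A_x = 1742.41 × 0.766044 = 1335 lb.
ΣF_y = 0: A_y + T·sin40° − 400 − 2000 = 0 → A_y = 2400 − 1742.41 × 0.642788 = 1280 lb.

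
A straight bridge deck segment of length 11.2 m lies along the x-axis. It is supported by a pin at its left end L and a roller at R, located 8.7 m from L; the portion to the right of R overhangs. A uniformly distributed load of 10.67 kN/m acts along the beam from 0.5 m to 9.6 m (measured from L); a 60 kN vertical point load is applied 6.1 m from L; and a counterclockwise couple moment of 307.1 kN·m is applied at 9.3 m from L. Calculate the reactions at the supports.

Resultant of the distributed load: 10.67 × 9.1 = 97.097 kN at 5.05 m from L.
ΣM about L: R_y·8.7 − (10.67·9.1)·5.05 − 60·6.1 + 307.1 = 0 → R_y = 549.23985/8.7 = 63.131 ≈ 63.13 kN.
ΣF_y = 0: L_y + 63.131 − 10.67·9.1 − 60 = 0 → L_y = 93.97 kN.
ΣF_x = 0: no horizontal applied forces, so L_x = 0.

L_x = 0, L_y = 93.97 kN, R_y = 63.13 kN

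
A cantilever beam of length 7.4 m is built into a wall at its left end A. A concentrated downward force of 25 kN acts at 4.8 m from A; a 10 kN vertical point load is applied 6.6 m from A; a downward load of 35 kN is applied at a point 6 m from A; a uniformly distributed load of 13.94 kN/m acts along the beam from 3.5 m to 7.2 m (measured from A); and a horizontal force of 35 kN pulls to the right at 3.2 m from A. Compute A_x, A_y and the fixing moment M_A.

A_x = -35.00 kN, A_y = 121.6 kN, M_A = 671.9 kN·m

Resultant of the distributed load: 13.94 × 3.7 = 51.578 kN at 5.35 m from A.
ΣF_x = 0: A_x + 35 = 0 → A_x = -35.00 kN.
ΣF_y = 0: A_y − 25 − 10 − 35 − 13.94·3.7 = 0 → A_y = 121.6 kN.
ΣM about A: M_A − 25·4.8 − 10·6.6 − 35·6 − (13.94·3.7)·5.35 = 0 → M_A = 671.9 kN·m.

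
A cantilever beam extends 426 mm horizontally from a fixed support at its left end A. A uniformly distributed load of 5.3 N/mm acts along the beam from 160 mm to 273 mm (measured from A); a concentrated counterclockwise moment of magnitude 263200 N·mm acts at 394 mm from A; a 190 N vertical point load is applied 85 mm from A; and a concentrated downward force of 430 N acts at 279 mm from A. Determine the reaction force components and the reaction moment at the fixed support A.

A_x = 0, A_y = 1219 N, M_A = 2582 N·mm

Resultant of the distributed load: 5.3 × 113 = 598.9 N at 216.5 mm from A.
ΣF_x = 0: A_x = 0.
ΣF_y = 0: A_y − 5.3·113 − 190 − 430 = 0 → A_y = 1219 N.
ΣM about A: M_A − (5.3·113)·216.5 + 263200 − 190·85 − 430·279 = 0 → M_A = 2582 N·mm.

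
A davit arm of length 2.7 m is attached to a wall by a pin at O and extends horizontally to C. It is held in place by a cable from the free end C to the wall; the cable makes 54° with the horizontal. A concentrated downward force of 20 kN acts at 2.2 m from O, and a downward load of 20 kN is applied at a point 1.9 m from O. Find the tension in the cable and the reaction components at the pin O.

T = 37.54 kN, O_x = 22.07 kN, O_y = 9.630 kN

ΣM about O: T·sin54°·2.7 − 20·2.2 − 20·1.9 = 0 → T = 82/(2.7·0.809017) = 37.5398 ≈ 37.54 kN.
ΣF_x = 0: O_x − T·cos54° = 0 → O_x = 37.5398 × 0.587785 = 22.07 kN.
ΣF_y = 0: O_y + T·sin54° − 20 − 20 = 0 → O_y = 40 − 37.5398 × 0.809017 = 9.630 kN.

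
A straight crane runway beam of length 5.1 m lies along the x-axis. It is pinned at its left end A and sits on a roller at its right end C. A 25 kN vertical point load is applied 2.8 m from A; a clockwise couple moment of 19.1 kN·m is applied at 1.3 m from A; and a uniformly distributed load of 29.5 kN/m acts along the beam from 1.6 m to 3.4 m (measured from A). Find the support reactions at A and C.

Resultant of the distributed load: 29.5 × 1.8 = 53.1 kN at 2.5 m from A.
ΣM about A: C_y·5.1 − 25·2.8 − 19.1 − (29.5·1.8)·2.5 = 0 → C_y = 221.85/5.1 = 43.50 kN.
ΣF_y = 0: A_y + 43.5 − 25 − 29.5·1.8 = 0 → A_y = 34.60 kN.
ΣF_x = 0: no horizontal applied forces, so A_x = 0.

A_x = 0, A_y = 34.60 kN, C_y = 43.50 kN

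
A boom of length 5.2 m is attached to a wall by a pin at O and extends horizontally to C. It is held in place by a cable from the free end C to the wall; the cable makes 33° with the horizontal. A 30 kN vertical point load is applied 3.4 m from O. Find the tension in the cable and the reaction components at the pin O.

T = 36.02 kN, O_x = 30.21 kN, O_y = 10.38 kN

ΣM about O: T·sin33°·5.2 − 30·3.4 = 0 → T = 102/(5.2·0.544639) = 36.0154 ≈ 36.02 kN.
ΣF_x = 0: O_x − T·cos33° = 0 → O_x = 36.0154 × 0.838671 = 30.21 kN.
ΣF_y = 0: O_y + T·sin33° − 30 = 0 → O_y = 30 − 36.0154 × 0.544639 = 10.38 kN.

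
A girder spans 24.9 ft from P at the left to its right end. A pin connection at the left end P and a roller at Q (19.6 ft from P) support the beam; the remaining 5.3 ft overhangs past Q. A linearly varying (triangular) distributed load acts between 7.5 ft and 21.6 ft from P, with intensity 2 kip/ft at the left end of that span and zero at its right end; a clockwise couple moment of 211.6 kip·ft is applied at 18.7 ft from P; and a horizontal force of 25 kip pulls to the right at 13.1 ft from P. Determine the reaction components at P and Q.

Resultant of the triangular load: ½ × 2 × 14.1 = 14.1 kip, acting at 12.2 ft from P (one-third of the span from the peak).
ΣM about P: Q_y·19.6 − (½·2·14.1)·12.2 − 211.6 = 0 → Q_y = 383.62/19.6 = 19.5724 ≈ 19.57 kip.
ΣF_y = 0: P_y + 19.5724 − ½·2·14.1 = 0 → P_y = -5.472 kip.
ΣF_x = 0: P_x + 25 = 0 → P_x = -25.00 kip.

P_x = -25.00 kip, P_y = -5.472 kip, Q_y = 19.57 kip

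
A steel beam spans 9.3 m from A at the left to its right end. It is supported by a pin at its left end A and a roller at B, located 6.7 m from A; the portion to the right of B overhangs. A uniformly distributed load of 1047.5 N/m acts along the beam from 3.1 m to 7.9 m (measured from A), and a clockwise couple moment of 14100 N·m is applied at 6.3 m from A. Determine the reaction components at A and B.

A_x = 0, A_y = -1204 N, B_y = 6232 N

Resultant of the distributed load: 1047.5 × 4.8 = 5028 N at 5.5 m from A.
ΣM about A: B_y·6.7 − (1047.5·4.8)·5.5 − 14100 = 0 → B_y = 41754/6.7 = 6231.94 ≈ 6232 N.
ΣF_y = 0: A_y + 6231.94 − 1047.5·4.8 = 0 → A_y = -1204 N.
ΣF_x = 0: no horizontal applied forces, so A_x = 0.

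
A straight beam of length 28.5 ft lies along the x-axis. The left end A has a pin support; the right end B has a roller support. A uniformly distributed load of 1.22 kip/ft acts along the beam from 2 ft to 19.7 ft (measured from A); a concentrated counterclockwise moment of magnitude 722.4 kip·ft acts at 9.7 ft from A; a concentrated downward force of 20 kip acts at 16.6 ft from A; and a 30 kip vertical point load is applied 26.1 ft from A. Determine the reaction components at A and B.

Resultant of the distributed load: 1.22 × 17.7 = 21.594 kip at 10.85 ft from A.
Moments about A: B_y·28.5 − (1.22·17.7)·10.85 + 722.4 − 20·16.6 − 30·26.1 = 0 → B_y = 626.8949/28.5 = 21.9963 ≈ 22.00 kip.
ΣF_y = 0: A_y + 21.9963 − 1.22·17.7 − 20 − 30 = 0 → A_y = 49.60 kip.
ΣF_x = 0: no horizontal applied forces, so A_x = 0.

A_x = 0, A_y = 49.60 kip, B_y = 22.00 kip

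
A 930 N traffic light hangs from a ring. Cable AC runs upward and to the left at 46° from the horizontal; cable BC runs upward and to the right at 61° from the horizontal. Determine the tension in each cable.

ΣF_x = 0: −T_AC·cos46° + T_BC·cos61° = 0 → T_BC = 1.43285·T_AC.
ΣF_y = 0: T_AC·sin46° + T_BC·sin61° = 930.
Substitute: T_AC·(0.71934 + 1.43285·0.87462) = 930 → T_AC = 471.474 ≈ 471.5 N.
Then T_BC = 1.43285 × 471.474 = 675.6 N.

T_AC = 471.5 N, T_BC = 675.6 N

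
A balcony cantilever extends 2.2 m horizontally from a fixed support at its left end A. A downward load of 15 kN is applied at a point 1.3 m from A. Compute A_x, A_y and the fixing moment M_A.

ΣF_x = 0: A_x = 0.
ΣF_y = 0: A_y − 15 = 0 → A_y = 15.00 kN.
ΣM about A: M_A − 15·1.3 = 0 → M_A = 19.50 kN·m.

A_x = 0, A_y = 15.00 kN, M_A = 19.50 kN·m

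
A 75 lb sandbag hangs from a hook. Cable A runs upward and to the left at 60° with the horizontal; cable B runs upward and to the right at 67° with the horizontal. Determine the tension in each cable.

ΣF_x = 0: −T_A·cos60° + T_B·cos67° = 0 → T_B = 1.27965·T_A.
ΣF_y = 0: T_A·sin60° + T_B·sin67° = 75.
Substitute: T_A·(0.866025 + 1.27965·0.920505) = 75 → T_A = 36.6937 ≈ 36.69 lb.
Then T_B = 1.27965 × 36.6937 = 46.96 lb.

T_A = 36.69 lb, T_B = 46.96 lb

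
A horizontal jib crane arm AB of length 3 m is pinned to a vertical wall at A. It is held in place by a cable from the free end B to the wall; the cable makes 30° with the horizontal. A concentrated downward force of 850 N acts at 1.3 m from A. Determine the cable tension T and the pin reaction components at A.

T = 736.7 N, A_x = 638.0 N, A_y = 481.7 N

ΣM about A: T·sin30°·3 − 850·1.3 = 0 → T = 1105/(3·0.5) = 736.667 ≈ 736.7 N.
ΣF_x = 0: A_x − T·cos30° = 0 → A_x = 736.667 × 0.866025 = 638.0 N.
ΣF_y = 0: A_y + T·sin30° − 850 = 0 → A_y = 850 − 736.667 × 0.5 = 481.7 N.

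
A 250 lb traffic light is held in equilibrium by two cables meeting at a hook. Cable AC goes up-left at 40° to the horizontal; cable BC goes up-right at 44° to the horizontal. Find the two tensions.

ΣF_x = 0: −T_AC·cos40° + T_BC·cos44° = 0 → T_BC = 1.06493·T_AC.
ΣF_y = 0: T_AC·sin40° + T_BC·sin44° = 250.
Substitute: T_AC·(0.642788 + 1.06493·0.694658) = 250 → T_AC = 180.825 ≈ 180.8 lb.
Then T_BC = 1.06493 × 180.825 = 192.6 lb.

T_AC = 180.8 lb, T_BC = 192.6 lb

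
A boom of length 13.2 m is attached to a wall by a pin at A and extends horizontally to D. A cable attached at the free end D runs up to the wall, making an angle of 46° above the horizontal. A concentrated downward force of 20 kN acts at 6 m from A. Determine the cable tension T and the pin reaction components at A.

T = 12.64 kN, A_x = 8.779 kN, A_y = 10.91 kN

ΣM about A: T·sin46°·13.2 − 20·6 = 0 → T = 120/(13.2·0.71934) = 12.6378 ≈ 12.64 kN.
ΣF_x = 0: A_x − T·cos46° = 0 → A_x = 12.6378 × 0.694658 = 8.779 kN.
ΣF_y = 0: A_y + T·sin46° − 20 = 0 → A_y = 20 − 12.6378 × 0.71934 = 10.91 kN.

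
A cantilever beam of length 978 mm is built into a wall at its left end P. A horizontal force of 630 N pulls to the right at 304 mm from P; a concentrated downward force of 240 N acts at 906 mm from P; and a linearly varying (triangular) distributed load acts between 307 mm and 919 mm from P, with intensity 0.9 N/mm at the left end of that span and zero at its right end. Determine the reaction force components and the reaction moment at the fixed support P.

Resultant of the triangular load: ½ × 0.9 × 612 = 275.4 N, acting at 511 mm from P (one-third of the span from the peak).
ΣF_x = 0: P_x + 630 = 0 → P_x = -630.0 N.
ΣF_y = 0: P_y − 240 − ½·0.9·612 = 0 → P_y = 515.4 N.
ΣM about P: M_P − 240·906 − (½·0.9·612)·511 = 0 → M_P = 358200 N·mm.

P_x = -630.0 N, P_y = 515.4 N, M_P = 358200 N·mm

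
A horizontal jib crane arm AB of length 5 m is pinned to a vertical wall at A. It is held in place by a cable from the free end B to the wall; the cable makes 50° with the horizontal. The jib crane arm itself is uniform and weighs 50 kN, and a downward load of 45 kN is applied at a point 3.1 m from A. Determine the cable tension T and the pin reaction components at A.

ΣM about A: T·sin50°·5 − 50·2.5 − 45·3.1 = 0 → T = 264.5/(5·0.766044) = 69.0561 ≈ 69.06 kN.
ΣF_x = 0: A_x − T·cos50° = 0 → A_x = 69.0561 × 0.642788 = 44.39 kN.
ΣF_y = 0: A_y + T·sin50° − 50 − 45 = 0 → A_y = 95 − 69.0561 × 0.766044 = 42.10 kN.

T = 69.06 kN, A_x = 44.39 kN, A_y = 42.10 kN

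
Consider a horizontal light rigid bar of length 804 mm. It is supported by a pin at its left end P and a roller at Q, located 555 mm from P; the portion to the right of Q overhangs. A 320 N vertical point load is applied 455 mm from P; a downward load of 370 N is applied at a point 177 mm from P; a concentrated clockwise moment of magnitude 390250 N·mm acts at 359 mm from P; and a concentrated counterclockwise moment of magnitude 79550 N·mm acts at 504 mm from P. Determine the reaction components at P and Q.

P_x = 0, P_y = -250.2 N, Q_y = 940.2 N

Taking moments about P: Q_y·555 − 320·455 − 370·177 − 390250 + 79550 = 0 → Q_y = 521790/555 = 940.162 ≈ 940.2 N.
ΣF_y = 0: P_y + 940.162 − 320 − 370 = 0 → P_y = -250.2 N.
ΣF_x = 0: no horizontal applied forces, so P_x = 0.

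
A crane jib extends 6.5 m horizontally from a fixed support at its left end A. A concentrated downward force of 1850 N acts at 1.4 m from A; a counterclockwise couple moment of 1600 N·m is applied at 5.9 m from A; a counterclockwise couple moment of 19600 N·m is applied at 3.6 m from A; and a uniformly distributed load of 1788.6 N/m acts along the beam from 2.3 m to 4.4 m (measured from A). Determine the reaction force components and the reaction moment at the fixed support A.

Resultant of the distributed load: 1788.6 × 2.1 = 3756.06 N at 3.35 m from A.
ΣF_x = 0: A_x = 0.
ΣF_y = 0: A_y − 1850 − 1788.6·2.1 = 0 → A_y = 5606 N.
ΣM about A: M_A − 1850·1.4 + 1600 + 19600 − (1788.6·2.1)·3.35 = 0 → M_A = -6027 N·m.

A_x = 0, A_y = 5606 N, M_A = -6027 N·m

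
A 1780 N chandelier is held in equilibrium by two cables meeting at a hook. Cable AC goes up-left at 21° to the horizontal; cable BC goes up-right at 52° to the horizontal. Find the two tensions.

ΣF_x = 0: −T_AC·cos21° + T_BC·cos52° = 0 → T_BC = 1.51639·T_AC.
ΣF_y = 0: T_AC·sin21° + T_BC·sin52° = 1780.
Substitute: T_AC·(0.358368 + 1.51639·0.788011) = 1780 → T_AC = 1145.95 ≈ 1146 N.
Then T_BC = 1.51639 × 1145.95 = 1738 N.

T_AC = 1146 N, T_BC = 1738 N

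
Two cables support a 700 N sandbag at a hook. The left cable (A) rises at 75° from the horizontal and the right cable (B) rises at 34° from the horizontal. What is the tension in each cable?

T_A = 613.8 N, T_B = 191.6 N

ΣF_x = 0: −T_A·cos75° + T_B·cos34° = 0 → T_B = 0.312192·T_A.
ΣF_y = 0: T_A·sin75° + T_B·sin34° = 700.
Substitute: T_A·(0.965926 + 0.312192·0.559193) = 700 → T_A = 613.765 ≈ 613.8 N.
Then T_B = 0.312192 × 613.765 = 191.6 N.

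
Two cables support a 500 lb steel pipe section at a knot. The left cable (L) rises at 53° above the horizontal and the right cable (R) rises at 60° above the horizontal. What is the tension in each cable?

ΣF_x = 0: −T_L·cos53° + T_R·cos60° = 0 → T_R = 1.20363·T_L.
ΣF_y = 0: T_L·sin53° + T_R·sin60° = 500.
Substitute: T_L·(0.798636 + 1.20363·0.866025) = 500 → T_L = 271.59 ≈ 271.6 lb.
Then T_R = 1.20363 × 271.59 = 326.9 lb.

T_L = 271.6 lb, T_R = 326.9 lb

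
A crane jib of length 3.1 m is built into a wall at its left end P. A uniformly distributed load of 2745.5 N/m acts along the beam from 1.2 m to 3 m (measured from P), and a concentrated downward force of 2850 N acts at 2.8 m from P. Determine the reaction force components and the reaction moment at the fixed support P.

P_x = 0, P_y = 7792 N, M_P = 18360 N·m

Resultant of the distributed load: 2745.5 × 1.8 = 4941.9 N at 2.1 m from P.
ΣF_x = 0: P_x = 0.
ΣF_y = 0: P_y − 2745.5·1.8 − 2850 = 0 → P_y = 7792 N.
ΣM about P: M_P − (2745.5·1.8)·2.1 − 2850·2.8 = 0 → M_P = 18360 N·m.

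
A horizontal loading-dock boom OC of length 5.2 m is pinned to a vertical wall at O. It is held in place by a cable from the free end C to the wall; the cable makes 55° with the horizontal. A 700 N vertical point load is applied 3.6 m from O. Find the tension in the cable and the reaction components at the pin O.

ΣM about O: T·sin55°·5.2 − 700·3.6 = 0 → T = 2520/(5.2·0.819152) = 591.606 ≈ 591.6 N.
ΣF_x = 0: O_x − T·cos55° = 0 → O_x = 591.606 × 0.573576 = 339.3 N.
ΣF_y = 0: O_y + T·sin55° − 700 = 0 → O_y = 700 − 591.606 × 0.819152 = 215.4 N.

T = 591.6 N, O_x = 339.3 N, O_y = 215.4 N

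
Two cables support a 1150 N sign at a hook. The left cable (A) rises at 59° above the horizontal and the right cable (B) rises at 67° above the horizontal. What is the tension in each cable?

T_A = 555.4 N, T_B = 732.1 N

ΣF_x = 0: −T_A·cos59° + T_B·cos67° = 0 → T_B = 1.31814·T_A.
ΣF_y = 0: T_A·sin59° + T_B·sin67° = 1150.
Substitute: T_A·(0.857167 + 1.31814·0.920505) = 1150 → T_A = 555.416 ≈ 555.4 N.
Then T_B = 1.31814 × 555.416 = 732.1 N.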